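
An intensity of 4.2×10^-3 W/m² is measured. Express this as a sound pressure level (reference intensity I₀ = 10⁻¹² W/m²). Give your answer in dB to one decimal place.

L = 10·log₁₀(I/I₀) = 10·log₁₀(4.2×10^-3/10⁻¹²) = 10·log₁₀(4.2×10^9).
L = 10·(0.6232 + 9) = 96.23 dB.

96.2 dB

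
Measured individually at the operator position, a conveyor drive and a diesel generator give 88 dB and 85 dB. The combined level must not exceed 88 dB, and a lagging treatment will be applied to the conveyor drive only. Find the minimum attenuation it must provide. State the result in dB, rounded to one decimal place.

3.0 dB

Everything except the conveyor drive sums to 10^(85/10) = 3.162e+08 in linear terms, 85.00 dB.
To meet 88 dB overall, the treated conveyor drive may contribute at most 10^(88/10) − 3.162e+08 = 3.147e+08, i.e. 84.98 dB.
So the conveyor drive must be reduced from 88 to 84.98 dB: IL = 3.02 dB.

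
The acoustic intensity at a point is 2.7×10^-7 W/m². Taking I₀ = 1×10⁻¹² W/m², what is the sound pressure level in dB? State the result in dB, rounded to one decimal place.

54.3 dB

L = 10·log₁₀(I/I₀) = 10·log₁₀(2.7×10^-7/10⁻¹²) = 10·log₁₀(2.7×10^5).
L = 10·(0.4314 + 5) = 54.31 dB.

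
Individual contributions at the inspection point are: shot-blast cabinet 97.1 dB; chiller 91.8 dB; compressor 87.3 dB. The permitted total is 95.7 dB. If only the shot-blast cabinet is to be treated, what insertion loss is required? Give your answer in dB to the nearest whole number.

5 dB

The untreated sources together contribute 10^(91.8/10) + 10^(87.3/10) = 2.051e+09, i.e. 93.12 dB.
To meet 95.7 dB overall, the treated shot-blast cabinet may contribute at most 10^(95.7/10) − 2.051e+09 = 1.665e+09, i.e. 92.21 dB.
Required insertion loss = 97.1 − 92.21 = 4.89 dB.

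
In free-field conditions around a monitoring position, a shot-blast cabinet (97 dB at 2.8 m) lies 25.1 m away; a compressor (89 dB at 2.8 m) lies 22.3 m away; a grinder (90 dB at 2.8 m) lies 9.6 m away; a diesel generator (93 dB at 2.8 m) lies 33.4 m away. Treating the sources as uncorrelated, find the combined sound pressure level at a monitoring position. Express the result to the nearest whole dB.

82 dB

Apply inverse-square spreading to bring every level to the receiver, then sum 10^(L/10).
shot-blast cabinet: 97 − 20·log₁₀(25.1/2.8) = 97 − 19.05 = 77.95 dB.
compressor: 89 − 20·log₁₀(22.3/2.8) = 89 − 18.02 = 70.98 dB.
grinder: 90 − 20·log₁₀(9.6/2.8) = 90 − 10.70 = 79.30 dB.
diesel generator: 93 − 20·log₁₀(33.4/2.8) = 93 − 21.53 = 71.47 dB.
Σ 10^(L/10) = 1.740e+08 → L_total = 10·log₁₀(1.740e+08) = 82.41 dB.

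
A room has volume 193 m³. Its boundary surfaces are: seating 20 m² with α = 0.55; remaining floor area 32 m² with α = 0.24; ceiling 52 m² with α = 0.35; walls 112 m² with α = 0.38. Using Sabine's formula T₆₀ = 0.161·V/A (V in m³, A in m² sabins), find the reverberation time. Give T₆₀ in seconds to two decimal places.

0.39 s

A = Σ Sᵢαᵢ = 20·0.55 + 32·0.24 + 52·0.35 + 112·0.38 = 79.44 m².
T₆₀ = 0.161·V/A = 0.161·193/79.44 = 0.391 s.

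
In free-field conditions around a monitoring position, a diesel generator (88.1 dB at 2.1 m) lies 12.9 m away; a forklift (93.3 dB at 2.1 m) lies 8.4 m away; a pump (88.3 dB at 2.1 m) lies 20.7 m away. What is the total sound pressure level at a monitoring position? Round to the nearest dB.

82 dB

Apply inverse-square spreading to bring every level to the receiver, then sum 10^(L/10).
diesel generator: 88.1 − 20·log₁₀(12.9/2.1) = 88.1 − 15.77 = 72.33 dB.
forklift: 93.3 − 20·log₁₀(8.4/2.1) = 93.3 − 12.04 = 81.26 dB.
pump: 88.3 − 20·log₁₀(20.7/2.1) = 88.3 − 19.88 = 68.42 dB.
Σ 10^(L/10) = 1.577e+08 → L_total = 10·log₁₀(1.577e+08) = 81.98 dB.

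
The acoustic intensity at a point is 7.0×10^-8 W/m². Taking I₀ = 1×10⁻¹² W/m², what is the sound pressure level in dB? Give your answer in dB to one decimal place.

48.5 dB

I/I₀ = 7.0×10^-8/10⁻¹² = 7.0×10^4, and L = 10·log₁₀(I/I₀).
L = 10·(0.8451 + 4) = 48.45 dB.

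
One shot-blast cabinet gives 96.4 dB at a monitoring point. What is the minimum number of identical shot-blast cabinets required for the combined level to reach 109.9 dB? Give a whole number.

23

Need L₁ + 10·log₁₀ N ≥ 109.9, i.e. log₁₀ N ≥ 1.35.
N ≥ 10^(13.5/10) = 22.387, so N = 23.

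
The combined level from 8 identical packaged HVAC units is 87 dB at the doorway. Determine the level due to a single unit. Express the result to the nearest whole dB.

Dividing the total intensity by 8 lowers the level by 10·log₁₀ 8 = 9.031 dB: L₁ = 87 − 9.031.

78 dB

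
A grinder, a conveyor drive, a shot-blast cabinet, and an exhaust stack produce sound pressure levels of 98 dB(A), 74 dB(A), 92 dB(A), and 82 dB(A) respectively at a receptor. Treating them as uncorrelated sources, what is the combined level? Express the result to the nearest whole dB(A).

99 dB(A)

Incoherent sources combine by intensity addition: L_total = 10·log₁₀(Σ 10^(L_i/10)).
Σ 10^(L/10) = 10^(98/10) + 10^(74/10) + 10^(92/10) + 10^(82/10) = 8.078e+09.
L_total = 10·log₁₀(8.078e+09) = 99.07 dB(A).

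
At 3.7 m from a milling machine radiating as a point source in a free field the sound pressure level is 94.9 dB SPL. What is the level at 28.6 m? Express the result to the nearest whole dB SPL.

For a point source, L₂ = L₁ − 20·log₁₀(r₂/r₁).
L₂ = 94.9 − 20·log₁₀(28.6/3.7) = 94.9 − 17.763 = 77.14 dB SPL.

77 dB SPL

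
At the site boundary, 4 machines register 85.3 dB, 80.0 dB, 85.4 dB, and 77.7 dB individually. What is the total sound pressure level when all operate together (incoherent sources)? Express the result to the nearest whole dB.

For uncorrelated sources the intensities add, so convert each level to linear form, sum, and take 10·log₁₀ of the total.
Σ 10^(L/10) = 10^(85.3/10) + 10^(80.0/10) + 10^(85.4/10) + 10^(77.7/10) = 8.445e+08.
L_total = 10·log₁₀(8.445e+08) = 89.27 dB.

89 dB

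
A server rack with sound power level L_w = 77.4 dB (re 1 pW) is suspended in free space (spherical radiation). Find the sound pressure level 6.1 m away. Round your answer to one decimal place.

50.7 dB

The power spreads over a sphere of area 4π·r², so L_p = L_w − 10·log₁₀(4π·r²).
4π·r² = 467.6 m², 10·log₁₀ of that is 26.699 dB.
L_p = 77.4 − 26.699 = 50.70 dB.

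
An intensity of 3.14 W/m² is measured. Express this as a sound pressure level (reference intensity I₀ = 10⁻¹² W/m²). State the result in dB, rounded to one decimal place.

I/I₀ = 3.14/10⁻¹² = 3.14×10^12, and L = 10·log₁₀(I/I₀).
L = 10·(0.4969 + 12) = 124.97 dB.

125.0 dB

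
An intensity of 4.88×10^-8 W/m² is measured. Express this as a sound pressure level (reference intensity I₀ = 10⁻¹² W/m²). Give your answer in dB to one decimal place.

Dividing by I₀ shifts the exponent by 12: I/I₀ = 4.88×10^4.
L = 10·(0.6884 + 4) = 46.88 dB.

46.9 dB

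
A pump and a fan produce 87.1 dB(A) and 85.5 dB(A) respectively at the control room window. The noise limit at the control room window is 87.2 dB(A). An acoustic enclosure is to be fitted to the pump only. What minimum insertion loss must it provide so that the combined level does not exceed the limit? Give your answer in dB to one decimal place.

4.8 dB

Fixed contribution from the other source: Σ 10^(L/10) = 10^(85.5/10) = 3.548e+08 (85.50 dB(A)).
The limit corresponds to 10^(87.2/10) = 5.248e+08; subtracting the fixed part leaves 1.700e+08 for the pump, i.e. 82.30 dB(A).
So the pump must be reduced from 87.1 to 82.30 dB(A): IL = 4.80 dB.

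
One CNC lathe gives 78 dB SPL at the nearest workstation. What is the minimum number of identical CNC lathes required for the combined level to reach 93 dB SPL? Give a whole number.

N identical sources give L₁ + 10·log₁₀ N, so require 10·log₁₀ N ≥ 93 − 78 = 15.0 dB.
N ≥ 10^(15.0/10) = 31.623, so N = 32.

32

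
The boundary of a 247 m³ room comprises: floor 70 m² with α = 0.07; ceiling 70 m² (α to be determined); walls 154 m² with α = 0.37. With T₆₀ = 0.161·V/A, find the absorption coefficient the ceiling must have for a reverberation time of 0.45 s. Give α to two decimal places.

0.38

Required total absorption A = 0.161·247/0.45 = 88.37 m².
Absorption from the other surfaces = 70·0.07 + 154·0.37 = 61.88 m², so the ceiling must supply 26.49 m² over 70 m².
α = 26.49/70 = 0.378.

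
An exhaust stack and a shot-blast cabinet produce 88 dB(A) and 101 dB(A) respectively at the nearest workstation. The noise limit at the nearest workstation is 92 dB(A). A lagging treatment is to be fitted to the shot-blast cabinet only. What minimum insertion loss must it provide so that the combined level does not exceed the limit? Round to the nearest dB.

11 dB

The untreated sources together contribute 10^(88/10) = 6.310e+08, i.e. 88.00 dB(A).
To meet 92 dB(A) overall, the treated shot-blast cabinet may contribute at most 10^(92/10) − 6.310e+08 = 9.539e+08, i.e. 89.80 dB(A).
So the shot-blast cabinet must be reduced from 101 to 89.80 dB(A): IL = 11.20 dB.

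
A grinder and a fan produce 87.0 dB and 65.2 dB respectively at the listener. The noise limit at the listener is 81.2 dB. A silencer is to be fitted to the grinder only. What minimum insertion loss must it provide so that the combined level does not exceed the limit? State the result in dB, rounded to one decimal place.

The untreated sources together contribute 10^(65.2/10) = 3.311e+06, i.e. 65.20 dB.
To meet 81.2 dB overall, the treated grinder may contribute at most 10^(81.2/10) − 3.311e+06 = 1.285e+08, i.e. 81.09 dB.
Required insertion loss = 87.0 − 81.09 = 5.91 dB.

5.9 dB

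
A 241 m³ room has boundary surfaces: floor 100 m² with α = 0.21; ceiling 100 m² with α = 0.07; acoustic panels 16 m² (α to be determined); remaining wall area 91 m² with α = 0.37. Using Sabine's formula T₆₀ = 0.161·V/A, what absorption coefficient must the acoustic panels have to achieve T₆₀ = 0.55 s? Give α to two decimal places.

Required total absorption A = 0.161·241/0.55 = 70.55 m².
Absorption from the other surfaces = 100·0.21 + 100·0.07 + 91·0.37 = 61.67 m², so the acoustic panels must supply 8.88 m² over 16 m².
α = 8.88/16 = 0.555.

0.55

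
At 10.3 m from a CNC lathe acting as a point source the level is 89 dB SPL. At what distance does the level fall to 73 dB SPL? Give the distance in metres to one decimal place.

The 16.0 dB drop corresponds to a distance ratio of 10^(16.0/20) for a point source.
r₂ = 10.3·10^((89−73)/20) = 10.3·10^(16.0/20) = 64.99 m.

65.0 m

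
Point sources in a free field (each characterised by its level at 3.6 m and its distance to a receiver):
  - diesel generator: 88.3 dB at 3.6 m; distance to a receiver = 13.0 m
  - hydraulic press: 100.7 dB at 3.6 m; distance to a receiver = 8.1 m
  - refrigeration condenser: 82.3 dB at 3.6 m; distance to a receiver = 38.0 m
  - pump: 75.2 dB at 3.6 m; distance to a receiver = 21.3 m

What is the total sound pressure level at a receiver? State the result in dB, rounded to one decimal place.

First find each source's level at the receiver (point-source: −20·log₁₀(r/r_ref)), then combine on an intensity basis.
diesel generator: 88.3 − 20·log₁₀(13.0/3.6) = 88.3 − 11.15 = 77.15 dB.
hydraulic press: 100.7 − 20·log₁₀(8.1/3.6) = 100.7 − 7.04 = 93.66 dB.
refrigeration condenser: 82.3 − 20·log₁₀(38.0/3.6) = 82.3 − 20.47 = 61.83 dB.
pump: 75.2 − 20·log₁₀(21.3/3.6) = 75.2 − 15.44 = 59.76 dB.
Σ 10^(L/10) = 2.375e+09 → L_total = 10·log₁₀(2.375e+09) = 93.76 dB.

93.8 dB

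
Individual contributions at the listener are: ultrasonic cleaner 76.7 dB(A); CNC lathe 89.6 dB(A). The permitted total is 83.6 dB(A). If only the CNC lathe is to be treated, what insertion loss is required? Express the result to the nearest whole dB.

7 dB

Everything except the CNC lathe sums to 10^(76.7/10) = 4.677e+07 in linear terms, 76.70 dB(A).
To meet 83.6 dB(A) overall, the treated CNC lathe may contribute at most 10^(83.6/10) − 4.677e+07 = 1.823e+08, i.e. 82.61 dB(A).
So the CNC lathe must be reduced from 89.6 to 82.61 dB(A): IL = 6.99 dB.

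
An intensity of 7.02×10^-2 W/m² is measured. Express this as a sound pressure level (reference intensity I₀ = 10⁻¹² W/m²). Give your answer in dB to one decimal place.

108.5 dB

Dividing by I₀ shifts the exponent by 12: I/I₀ = 7.02×10^10.
L = 10·(0.8463 + 10) = 108.46 dB.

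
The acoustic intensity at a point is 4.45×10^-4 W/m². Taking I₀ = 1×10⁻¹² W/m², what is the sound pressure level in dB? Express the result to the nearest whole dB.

I/I₀ = 4.45×10^-4/10⁻¹² = 4.45×10^8, and L = 10·log₁₀(I/I₀).
L = 10·(0.6484 + 8) = 86.48 dB.

86 dB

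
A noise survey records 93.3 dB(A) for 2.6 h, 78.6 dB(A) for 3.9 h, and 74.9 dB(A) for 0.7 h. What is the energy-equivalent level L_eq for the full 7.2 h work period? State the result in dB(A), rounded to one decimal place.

Weight each interval's intensity by its duration and average over T = 7.2 h:
Σ tᵢ·10^(Lᵢ/10) = 2.6·10^(93.3/10) + 3.9·10^(78.6/10) + 0.7·10^(74.9/10) = 5.863e+09.
L_eq = 10·log₁₀(5.863e+09/7.2) = 89.11 dB(A).

89.1 dB(A)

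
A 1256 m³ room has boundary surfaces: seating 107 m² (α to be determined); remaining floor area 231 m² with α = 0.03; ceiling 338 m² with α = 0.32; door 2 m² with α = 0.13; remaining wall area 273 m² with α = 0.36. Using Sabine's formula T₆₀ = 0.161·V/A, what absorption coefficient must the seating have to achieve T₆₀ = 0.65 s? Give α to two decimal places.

From T₆₀ = 0.161·V/A, the target T₆₀ = 0.65 s needs A = 0.161·1256/0.65 = 311.10 m².
Absorption from the other surfaces = 231·0.03 + 338·0.32 + 2·0.13 + 273·0.36 = 213.63 m², so the seating must supply 97.47 m² over 107 m².
α = 97.47/107 = 0.911.

0.91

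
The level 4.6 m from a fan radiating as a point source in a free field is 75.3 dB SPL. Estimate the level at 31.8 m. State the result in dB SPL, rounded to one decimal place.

For a point source, L₂ = L₁ − 20·log₁₀(r₂/r₁).
L₂ = 75.3 − 20·log₁₀(31.8/4.6) = 75.3 − 16.793 = 58.51 dB SPL.

58.5 dB SPL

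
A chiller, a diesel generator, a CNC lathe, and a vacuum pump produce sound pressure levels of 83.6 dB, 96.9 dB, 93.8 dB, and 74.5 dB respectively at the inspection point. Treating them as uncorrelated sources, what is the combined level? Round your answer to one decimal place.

For uncorrelated sources the intensities add, so convert each level to linear form, sum, and take 10·log₁₀ of the total.
Σ 10^(L/10) = 10^(83.6/10) + 10^(96.9/10) + 10^(93.8/10) + 10^(74.5/10) = 7.554e+09.
L_total = 10·log₁₀(7.554e+09) = 98.78 dB.

98.8 dB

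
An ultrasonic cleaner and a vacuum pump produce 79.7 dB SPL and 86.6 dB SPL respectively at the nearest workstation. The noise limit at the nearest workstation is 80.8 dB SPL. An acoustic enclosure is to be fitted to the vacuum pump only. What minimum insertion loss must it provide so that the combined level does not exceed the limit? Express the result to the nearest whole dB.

Everything except the vacuum pump sums to 10^(79.7/10) = 9.333e+07 in linear terms, 79.70 dB SPL.
To meet 80.8 dB SPL overall, the treated vacuum pump may contribute at most 10^(80.8/10) − 9.333e+07 = 2.690e+07, i.e. 74.30 dB SPL.
Required insertion loss = 86.6 − 74.30 = 12.30 dB.

12 dB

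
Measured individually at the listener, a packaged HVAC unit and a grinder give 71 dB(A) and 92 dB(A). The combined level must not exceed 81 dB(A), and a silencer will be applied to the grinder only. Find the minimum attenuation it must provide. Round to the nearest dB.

Everything except the grinder sums to 10^(71/10) = 1.259e+07 in linear terms, 71.00 dB(A).
The limit corresponds to 10^(81/10) = 1.259e+08; subtracting the fixed part leaves 1.133e+08 for the grinder, i.e. 80.54 dB(A).
Required insertion loss = 92 − 80.54 = 11.46 dB.

11 dB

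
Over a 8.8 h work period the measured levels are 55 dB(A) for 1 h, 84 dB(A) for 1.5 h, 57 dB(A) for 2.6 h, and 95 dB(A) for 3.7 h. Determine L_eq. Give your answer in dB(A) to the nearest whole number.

91 dB(A)

L_eq = 10·log₁₀[(1/T)·Σ tᵢ·10^(Lᵢ/10)] with T = 8.8 h.
Σ tᵢ·10^(Lᵢ/10) = 1·10^(55/10) + 1.5·10^(84/10) + 2.6·10^(57/10) + 3.7·10^(95/10) = 1.208e+10.
L_eq = 10·log₁₀(1.208e+10/8.8) = 91.38 dB(A).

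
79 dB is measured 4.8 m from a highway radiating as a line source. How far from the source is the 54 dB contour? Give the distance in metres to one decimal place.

Line-source spreading drops the level by 10·log₁₀(r₂/r₁); inverting, r₂/r₁ = 10^(ΔL/10).
r₂ = 4.8·10^((79−54)/10) = 4.8·10^(25.0/10) = 1517.89 m.

1517.9 m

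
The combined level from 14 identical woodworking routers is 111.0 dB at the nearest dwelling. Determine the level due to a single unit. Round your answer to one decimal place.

For N identical incoherent sources L_total = L₁ + 10·log₁₀ N, so L₁ = 111.0 − 10·log₁₀(14) = 111.0 − 11.461.

99.5 dB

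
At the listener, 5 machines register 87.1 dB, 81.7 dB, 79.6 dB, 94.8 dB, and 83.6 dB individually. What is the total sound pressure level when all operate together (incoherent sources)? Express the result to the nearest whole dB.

For uncorrelated sources the intensities add, so convert each level to linear form, sum, and take 10·log₁₀ of the total.
Σ 10^(L/10) = 10^(87.1/10) + 10^(81.7/10) + 10^(79.6/10) + 10^(94.8/10) + 10^(83.6/10) = 4.001e+09.
L_total = 10·log₁₀(4.001e+09) = 96.02 dB.

96 dB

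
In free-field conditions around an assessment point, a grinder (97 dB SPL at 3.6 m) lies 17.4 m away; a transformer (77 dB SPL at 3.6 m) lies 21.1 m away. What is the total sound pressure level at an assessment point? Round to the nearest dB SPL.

83 dB SPL

Apply inverse-square spreading to bring every level to the receiver, then sum 10^(L/10).
grinder: 97 − 20·log₁₀(17.4/3.6) = 97 − 13.68 = 83.32 dB SPL.
transformer: 77 − 20·log₁₀(21.1/3.6) = 77 − 15.36 = 61.64 dB SPL.
Σ 10^(L/10) = 2.160e+08 → L_total = 10·log₁₀(2.160e+08) = 83.34 dB SPL.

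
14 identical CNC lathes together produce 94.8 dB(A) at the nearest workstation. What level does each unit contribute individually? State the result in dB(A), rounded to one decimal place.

Dividing the total intensity by 14 lowers the level by 10·log₁₀ 14 = 11.461 dB: L₁ = 94.8 − 11.461.

83.3 dB(A)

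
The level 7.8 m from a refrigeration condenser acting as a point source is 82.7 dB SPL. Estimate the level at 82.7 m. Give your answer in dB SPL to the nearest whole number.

Spherical spreading from a point source gives a 20·log₁₀(r₂/r₁) drop.
L₂ = 82.7 − 20·log₁₀(82.7/7.8) = 82.7 − 20.508 = 62.19 dB SPL.

62 dB SPL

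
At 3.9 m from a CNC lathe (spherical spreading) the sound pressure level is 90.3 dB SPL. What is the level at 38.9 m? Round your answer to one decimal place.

70.3 dB SPL

Point-source attenuation: ΔL = 20·log₁₀(r₂/r₁) = 20·log₁₀(38.9/3.9) = 19.978 dB.
L₂ = 90.3 − 20·log₁₀(38.9/3.9) = 90.3 − 19.978 = 70.32 dB SPL.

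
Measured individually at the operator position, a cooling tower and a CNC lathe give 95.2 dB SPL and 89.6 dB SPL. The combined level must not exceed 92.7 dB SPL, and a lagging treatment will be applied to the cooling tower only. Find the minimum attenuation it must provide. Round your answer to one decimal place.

The untreated sources together contribute 10^(89.6/10) = 9.120e+08, i.e. 89.60 dB SPL.
The limit corresponds to 10^(92.7/10) = 1.862e+09; subtracting the fixed part leaves 9.501e+08 for the cooling tower, i.e. 89.78 dB SPL.
So the cooling tower must be reduced from 95.2 to 89.78 dB SPL: IL = 5.42 dB.

5.4 dB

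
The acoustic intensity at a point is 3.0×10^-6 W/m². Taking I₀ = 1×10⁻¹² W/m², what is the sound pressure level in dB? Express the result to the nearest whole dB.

65 dB

L = 10·log₁₀(I/I₀) = 10·log₁₀(3.0×10^-6/10⁻¹²) = 10·log₁₀(3.0×10^6).
L = 10·(0.4771 + 6) = 64.77 dB.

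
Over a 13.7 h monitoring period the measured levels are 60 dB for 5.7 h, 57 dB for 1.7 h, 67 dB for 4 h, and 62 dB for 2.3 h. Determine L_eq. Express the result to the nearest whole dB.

63 dB

Weight each interval's intensity by its duration and average over T = 13.7 h:
Σ tᵢ·10^(Lᵢ/10) = 5.7·10^(60/10) + 1.7·10^(57/10) + 4·10^(67/10) + 2.3·10^(62/10) = 3.024e+07.
L_eq = 10·log₁₀(3.024e+07/13.7) = 63.44 dB.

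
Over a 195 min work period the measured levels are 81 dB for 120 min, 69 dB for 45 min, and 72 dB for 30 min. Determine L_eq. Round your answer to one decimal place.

79.1 dB

Weight each interval's intensity by its duration and average over T = 195 min:
Σ tᵢ·10^(Lᵢ/10) = 120·10^(81/10) + 45·10^(69/10) + 30·10^(72/10) = 1.594e+10.
L_eq = 10·log₁₀(1.594e+10/195) = 79.12 dB.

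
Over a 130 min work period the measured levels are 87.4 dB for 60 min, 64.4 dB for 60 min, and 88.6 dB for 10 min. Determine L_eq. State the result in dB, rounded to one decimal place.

84.9 dB

L_eq = 10·log₁₀[(1/T)·Σ tᵢ·10^(Lᵢ/10)] with T = 130 min.
Σ tᵢ·10^(Lᵢ/10) = 60·10^(87.4/10) + 60·10^(64.4/10) + 10·10^(88.6/10) = 4.038e+10.
L_eq = 10·log₁₀(4.038e+10/130) = 84.92 dB.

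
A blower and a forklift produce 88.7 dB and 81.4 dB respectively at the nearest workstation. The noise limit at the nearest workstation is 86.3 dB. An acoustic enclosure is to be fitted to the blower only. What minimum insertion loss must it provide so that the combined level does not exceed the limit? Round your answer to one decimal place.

The untreated sources together contribute 10^(81.4/10) = 1.380e+08, i.e. 81.40 dB.
The limit corresponds to 10^(86.3/10) = 4.266e+08; subtracting the fixed part leaves 2.885e+08 for the blower, i.e. 84.60 dB.
So the blower must be reduced from 88.7 to 84.60 dB: IL = 4.10 dB.

4.1 dB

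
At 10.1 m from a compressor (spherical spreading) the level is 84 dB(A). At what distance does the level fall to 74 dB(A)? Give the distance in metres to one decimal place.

For a point source L₁ − L₂ = 20·log₁₀(r₂/r₁), so r₂ = r₁·10^((L₁−L₂)/20).
r₂ = 10.1·10^((84−74)/20) = 10.1·10^(10.0/20) = 31.94 m.

31.9 m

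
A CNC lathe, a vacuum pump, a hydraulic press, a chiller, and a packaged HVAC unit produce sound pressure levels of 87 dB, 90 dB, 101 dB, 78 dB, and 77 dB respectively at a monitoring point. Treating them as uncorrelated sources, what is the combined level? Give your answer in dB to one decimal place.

Incoherent sources combine by intensity addition: L_total = 10·log₁₀(Σ 10^(L_i/10)).
Σ 10^(L/10) = 10^(87/10) + 10^(90/10) + 10^(101/10) + 10^(78/10) + 10^(77/10) = 1.420e+10.
L_total = 10·log₁₀(1.420e+10) = 101.52 dB.

101.5 dB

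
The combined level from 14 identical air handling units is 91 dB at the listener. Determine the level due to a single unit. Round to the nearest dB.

80 dB

14 equal contributions raise the level by 10·log₁₀ 14 = 11.461 dB, so each unit alone gives 91 − 11.461.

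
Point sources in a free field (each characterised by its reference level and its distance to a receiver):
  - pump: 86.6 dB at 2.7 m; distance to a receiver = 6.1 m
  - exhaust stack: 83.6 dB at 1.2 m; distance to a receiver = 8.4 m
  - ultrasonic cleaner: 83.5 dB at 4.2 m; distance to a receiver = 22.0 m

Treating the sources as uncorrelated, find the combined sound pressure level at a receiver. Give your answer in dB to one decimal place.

80.1 dB

First find each source's level at the receiver (point-source: −20·log₁₀(r/r_ref)), then combine on an intensity basis.
pump: 86.6 − 20·log₁₀(6.1/2.7) = 86.6 − 7.08 = 79.52 dB.
exhaust stack: 83.6 − 20·log₁₀(8.4/1.2) = 83.6 − 16.90 = 66.70 dB.
ultrasonic cleaner: 83.5 − 20·log₁₀(22.0/4.2) = 83.5 − 14.38 = 69.12 dB.
Σ 10^(L/10) = 1.024e+08 → L_total = 10·log₁₀(1.024e+08) = 80.10 dB.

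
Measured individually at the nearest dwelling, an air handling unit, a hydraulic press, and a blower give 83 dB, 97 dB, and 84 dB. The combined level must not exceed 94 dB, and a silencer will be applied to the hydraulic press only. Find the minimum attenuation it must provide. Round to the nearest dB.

The untreated sources together contribute 10^(83/10) + 10^(84/10) = 4.507e+08, i.e. 86.54 dB.
The limit corresponds to 10^(94/10) = 2.512e+09; subtracting the fixed part leaves 2.061e+09 for the hydraulic press, i.e. 93.14 dB.
So the hydraulic press must be reduced from 97 to 93.14 dB: IL = 3.86 dB.

4 dB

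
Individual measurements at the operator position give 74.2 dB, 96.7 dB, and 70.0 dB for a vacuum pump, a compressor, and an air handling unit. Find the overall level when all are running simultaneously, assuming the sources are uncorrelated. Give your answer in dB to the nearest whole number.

97 dB

For uncorrelated sources the intensities add, so convert each level to linear form, sum, and take 10·log₁₀ of the total.
Σ 10^(L/10) = 10^(74.2/10) + 10^(96.7/10) + 10^(70.0/10) = 4.714e+09.
L_total = 10·log₁₀(4.714e+09) = 96.73 dB.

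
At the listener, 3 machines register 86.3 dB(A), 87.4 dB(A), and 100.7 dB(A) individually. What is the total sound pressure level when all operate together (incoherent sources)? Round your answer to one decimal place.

101.0 dB(A)

Incoherent sources combine by intensity addition: L_total = 10·log₁₀(Σ 10^(L_i/10)).
Σ 10^(L/10) = 10^(86.3/10) + 10^(87.4/10) + 10^(100.7/10) = 1.273e+10.
L_total = 10·log₁₀(1.273e+10) = 101.05 dB(A).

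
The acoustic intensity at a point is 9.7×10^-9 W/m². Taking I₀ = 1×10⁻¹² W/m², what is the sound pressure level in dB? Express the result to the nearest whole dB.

40 dB

Dividing by I₀ shifts the exponent by 12: I/I₀ = 9.7×10^3.
L = 10·(0.9868 + 3) = 39.87 dB.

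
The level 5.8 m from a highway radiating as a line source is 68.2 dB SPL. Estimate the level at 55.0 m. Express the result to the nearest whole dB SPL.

58 dB SPL

Line-source attenuation: ΔL = 10·log₁₀(r₂/r₁) = 10·log₁₀(55.0/5.8) = 9.769 dB.
L₂ = 68.2 − 10·log₁₀(55.0/5.8) = 68.2 − 9.769 = 58.43 dB SPL.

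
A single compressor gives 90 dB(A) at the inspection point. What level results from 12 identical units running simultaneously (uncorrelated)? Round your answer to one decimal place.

N identical incoherent sources raise the level by 10·log₁₀ N.
L_total = 90 + 10·log₁₀(12) = 90 + 10.792 = 100.79 dB(A).

100.8 dB(A)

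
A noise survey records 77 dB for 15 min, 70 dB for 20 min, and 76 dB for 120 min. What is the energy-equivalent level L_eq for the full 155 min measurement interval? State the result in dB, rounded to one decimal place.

The energy average is taken in the linear domain: L_eq = 10·log₁₀[(Σ tᵢ·10^(Lᵢ/10))/T], T = 155 min.
Σ tᵢ·10^(Lᵢ/10) = 15·10^(77/10) + 20·10^(70/10) + 120·10^(76/10) = 5.729e+09.
L_eq = 10·log₁₀(5.729e+09/155) = 75.68 dB.

75.7 dB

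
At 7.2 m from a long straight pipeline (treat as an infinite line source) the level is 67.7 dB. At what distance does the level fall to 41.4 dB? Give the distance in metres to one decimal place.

Line-source spreading drops the level by 10·log₁₀(r₂/r₁); inverting, r₂/r₁ = 10^(ΔL/10).
r₂ = 7.2·10^((67.7−41.4)/10) = 7.2·10^(26.3/10) = 3071.37 m.

3071.4 m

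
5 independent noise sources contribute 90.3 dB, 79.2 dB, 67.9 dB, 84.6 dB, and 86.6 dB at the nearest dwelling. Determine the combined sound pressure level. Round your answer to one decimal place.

For uncorrelated sources the intensities add, so convert each level to linear form, sum, and take 10·log₁₀ of the total.
Σ 10^(L/10) = 10^(90.3/10) + 10^(79.2/10) + 10^(67.9/10) + 10^(84.6/10) + 10^(86.6/10) = 1.906e+09.
L_total = 10·log₁₀(1.906e+09) = 92.80 dB.

92.8 dB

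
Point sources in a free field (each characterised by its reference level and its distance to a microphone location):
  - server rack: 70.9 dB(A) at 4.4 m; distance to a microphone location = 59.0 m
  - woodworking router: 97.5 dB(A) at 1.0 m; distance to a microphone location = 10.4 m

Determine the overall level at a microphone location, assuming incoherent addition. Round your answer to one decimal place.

Apply inverse-square spreading to bring every level to the receiver, then sum 10^(L/10).
server rack: 70.9 − 20·log₁₀(59.0/4.4) = 70.9 − 22.55 = 48.35 dB(A).
woodworking router: 97.5 − 20·log₁₀(10.4/1.0) = 97.5 − 20.34 = 77.16 dB(A).
Σ 10^(L/10) = 5.206e+07 → L_total = 10·log₁₀(5.206e+07) = 77.17 dB(A).

77.2 dB(A)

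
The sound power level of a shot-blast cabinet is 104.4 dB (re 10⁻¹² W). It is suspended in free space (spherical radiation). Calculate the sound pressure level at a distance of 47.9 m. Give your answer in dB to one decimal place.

The power spreads over a sphere of area 4π·r², so L_p = L_w − 10·log₁₀(4π·r²).
4π·r² = 2.883e+04 m², 10·log₁₀ of that is 44.599 dB.
L_p = 104.4 − 44.599 = 59.80 dB.

59.8 dB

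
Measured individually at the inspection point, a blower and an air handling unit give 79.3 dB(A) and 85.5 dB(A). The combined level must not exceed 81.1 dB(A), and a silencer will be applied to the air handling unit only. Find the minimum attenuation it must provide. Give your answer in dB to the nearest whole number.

Fixed contribution from the other source: Σ 10^(L/10) = 10^(79.3/10) = 8.511e+07 (79.30 dB(A)).
To meet 81.1 dB(A) overall, the treated air handling unit may contribute at most 10^(81.1/10) − 8.511e+07 = 4.371e+07, i.e. 76.41 dB(A).
So the air handling unit must be reduced from 85.5 to 76.41 dB(A): IL = 9.09 dB.

9 dB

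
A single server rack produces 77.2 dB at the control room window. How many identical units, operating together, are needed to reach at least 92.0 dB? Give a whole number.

31

N identical sources give L₁ + 10·log₁₀ N, so require 10·log₁₀ N ≥ 92.0 − 77.2 = 14.8 dB.
N ≥ 10^(14.8/10) = 30.200, so N = 31.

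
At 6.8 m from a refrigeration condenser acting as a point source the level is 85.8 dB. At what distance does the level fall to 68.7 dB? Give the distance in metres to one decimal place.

48.7 m

The 17.1 dB drop corresponds to a distance ratio of 10^(17.1/20) for a point source.
r₂ = 6.8·10^((85.8−68.7)/20) = 6.8·10^(17.1/20) = 48.70 m.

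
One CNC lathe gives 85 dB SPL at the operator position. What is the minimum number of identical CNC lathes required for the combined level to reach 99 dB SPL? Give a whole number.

26

Need L₁ + 10·log₁₀ N ≥ 99, i.e. log₁₀ N ≥ 1.40.
N ≥ 10^(14.0/10) = 25.119, so N = 26.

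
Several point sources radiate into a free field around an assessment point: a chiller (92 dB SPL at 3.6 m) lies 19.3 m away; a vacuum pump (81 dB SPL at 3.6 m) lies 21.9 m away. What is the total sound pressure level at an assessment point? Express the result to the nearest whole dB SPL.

78 dB SPL

Apply inverse-square spreading to bring every level to the receiver, then sum 10^(L/10).
chiller: 92 − 20·log₁₀(19.3/3.6) = 92 − 14.59 = 77.41 dB SPL.
vacuum pump: 81 − 20·log₁₀(21.9/3.6) = 81 − 15.68 = 65.32 dB SPL.
Σ 10^(L/10) = 5.854e+07 → L_total = 10·log₁₀(5.854e+07) = 77.67 dB SPL.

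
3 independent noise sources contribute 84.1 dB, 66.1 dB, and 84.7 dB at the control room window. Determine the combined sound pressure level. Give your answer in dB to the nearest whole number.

Incoherent sources combine by intensity addition: L_total = 10·log₁₀(Σ 10^(L_i/10)).
Σ 10^(L/10) = 10^(84.1/10) + 10^(66.1/10) + 10^(84.7/10) = 5.562e+08.
L_total = 10·log₁₀(5.562e+08) = 87.45 dB.

87 dB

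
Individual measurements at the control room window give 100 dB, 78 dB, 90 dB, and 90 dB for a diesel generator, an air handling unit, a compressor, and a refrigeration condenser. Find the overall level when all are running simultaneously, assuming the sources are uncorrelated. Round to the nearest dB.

101 dB

For uncorrelated sources the intensities add, so convert each level to linear form, sum, and take 10·log₁₀ of the total.
Σ 10^(L/10) = 10^(100/10) + 10^(78/10) + 10^(90/10) + 10^(90/10) = 1.206e+10.
L_total = 10·log₁₀(1.206e+10) = 100.81 dB.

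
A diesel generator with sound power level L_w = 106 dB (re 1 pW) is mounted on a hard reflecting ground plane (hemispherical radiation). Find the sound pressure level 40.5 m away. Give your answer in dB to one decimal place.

65.9 dB

Free-field hemispherical radiation: L_p = L_w − 10·log₁₀(2π·r²), r = 40.5 m.
2π·r² = 1.031e+04 m², 10·log₁₀ of that is 40.131 dB.
L_p = 106 − 40.131 = 65.87 dB.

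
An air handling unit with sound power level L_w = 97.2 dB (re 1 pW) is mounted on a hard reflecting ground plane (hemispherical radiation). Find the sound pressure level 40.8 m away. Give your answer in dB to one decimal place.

57.0 dB

The power spreads over a hemisphere of area 2π·r², so L_p = L_w − 10·log₁₀(2π·r²).
2π·r² = 1.046e+04 m², 10·log₁₀ of that is 40.195 dB.
L_p = 97.2 − 40.195 = 57.00 dB.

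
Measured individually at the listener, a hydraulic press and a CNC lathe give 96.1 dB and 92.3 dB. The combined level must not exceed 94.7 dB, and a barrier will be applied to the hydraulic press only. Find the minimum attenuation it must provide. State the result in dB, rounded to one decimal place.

5.1 dB

The untreated sources together contribute 10^(92.3/10) = 1.698e+09, i.e. 92.30 dB.
To meet 94.7 dB overall, the treated hydraulic press may contribute at most 10^(94.7/10) − 1.698e+09 = 1.253e+09, i.e. 90.98 dB.
So the hydraulic press must be reduced from 96.1 to 90.98 dB: IL = 5.12 dB.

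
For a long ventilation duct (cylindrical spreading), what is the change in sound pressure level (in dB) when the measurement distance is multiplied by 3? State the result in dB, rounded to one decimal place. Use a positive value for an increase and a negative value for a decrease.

-4.8 dB

Line-source spreading: ΔL = −10·log₁₀(r₂/r₁).
ΔL = −10·log₁₀(3) = -4.77 dB.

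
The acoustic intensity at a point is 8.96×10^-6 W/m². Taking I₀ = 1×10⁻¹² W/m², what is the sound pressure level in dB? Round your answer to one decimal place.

L = 10·log₁₀(I/I₀) = 10·log₁₀(8.96×10^-6/10⁻¹²) = 10·log₁₀(8.96×10^6).
L = 10·(0.9523 + 6) = 69.52 dB.

69.5 dB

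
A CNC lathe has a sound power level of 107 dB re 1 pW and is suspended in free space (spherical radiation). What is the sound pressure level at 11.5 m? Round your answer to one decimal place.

74.8 dB

Free-field spherical radiation: L_p = L_w − 10·log₁₀(4π·r²), r = 11.5 m.
4π·r² = 1662 m², 10·log₁₀ of that is 32.206 dB.
L_p = 107 − 32.206 = 74.79 dB.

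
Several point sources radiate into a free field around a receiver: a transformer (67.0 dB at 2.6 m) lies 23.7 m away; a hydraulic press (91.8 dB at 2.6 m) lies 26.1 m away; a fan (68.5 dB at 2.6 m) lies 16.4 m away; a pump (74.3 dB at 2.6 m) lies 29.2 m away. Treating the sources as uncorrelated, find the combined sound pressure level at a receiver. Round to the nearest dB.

72 dB

Apply inverse-square spreading to bring every level to the receiver, then sum 10^(L/10).
transformer: 67.0 − 20·log₁₀(23.7/2.6) = 67.0 − 19.20 = 47.80 dB.
hydraulic press: 91.8 − 20·log₁₀(26.1/2.6) = 91.8 − 20.03 = 71.77 dB.
fan: 68.5 − 20·log₁₀(16.4/2.6) = 68.5 − 16.00 = 52.50 dB.
pump: 74.3 − 20·log₁₀(29.2/2.6) = 74.3 − 21.01 = 53.29 dB.
Σ 10^(L/10) = 1.547e+07 → L_total = 10·log₁₀(1.547e+07) = 71.90 dB.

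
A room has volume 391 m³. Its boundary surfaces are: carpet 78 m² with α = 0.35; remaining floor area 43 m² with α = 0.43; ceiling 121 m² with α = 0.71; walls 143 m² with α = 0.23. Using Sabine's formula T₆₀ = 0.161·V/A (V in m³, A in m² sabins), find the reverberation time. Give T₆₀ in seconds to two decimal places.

0.38 s

Total absorption A = 78·0.35 + 43·0.43 + 121·0.71 + 143·0.23 = 164.59 m² sabins.
T₆₀ = 0.161·V/A = 0.161·391/164.59 = 0.382 s.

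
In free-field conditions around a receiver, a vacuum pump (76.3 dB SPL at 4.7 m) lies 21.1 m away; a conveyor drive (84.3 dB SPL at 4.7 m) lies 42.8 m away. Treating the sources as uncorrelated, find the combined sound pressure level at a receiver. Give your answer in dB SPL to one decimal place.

67.3 dB SPL

Propagate each source to the receiver with L = L_ref − 20·log₁₀(r/r_ref), then add intensities.
vacuum pump: 76.3 − 20·log₁₀(21.1/4.7) = 76.3 − 13.04 = 63.26 dB SPL.
conveyor drive: 84.3 − 20·log₁₀(42.8/4.7) = 84.3 − 19.19 = 65.11 dB SPL.
Σ 10^(L/10) = 5.362e+06 → L_total = 10·log₁₀(5.362e+06) = 67.29 dB SPL.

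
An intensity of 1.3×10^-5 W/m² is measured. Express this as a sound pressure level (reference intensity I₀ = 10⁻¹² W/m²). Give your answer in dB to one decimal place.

Dividing by I₀ shifts the exponent by 12: I/I₀ = 1.3×10^7.
L = 10·(0.1139 + 7) = 71.14 dB.

71.1 dB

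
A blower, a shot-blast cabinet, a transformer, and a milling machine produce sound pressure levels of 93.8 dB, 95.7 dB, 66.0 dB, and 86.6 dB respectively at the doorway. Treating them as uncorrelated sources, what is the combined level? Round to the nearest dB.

98 dB

Incoherent sources combine by intensity addition: L_total = 10·log₁₀(Σ 10^(L_i/10)).
Σ 10^(L/10) = 10^(93.8/10) + 10^(95.7/10) + 10^(66.0/10) + 10^(86.6/10) = 6.575e+09.
L_total = 10·log₁₀(6.575e+09) = 98.18 dB.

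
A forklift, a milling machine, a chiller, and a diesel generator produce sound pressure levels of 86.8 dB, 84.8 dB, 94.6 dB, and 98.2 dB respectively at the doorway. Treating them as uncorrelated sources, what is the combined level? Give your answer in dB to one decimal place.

For uncorrelated sources the intensities add, so convert each level to linear form, sum, and take 10·log₁₀ of the total.
Σ 10^(L/10) = 10^(86.8/10) + 10^(84.8/10) + 10^(94.6/10) + 10^(98.2/10) = 1.027e+10.
L_total = 10·log₁₀(1.027e+10) = 100.12 dB.

100.1 dB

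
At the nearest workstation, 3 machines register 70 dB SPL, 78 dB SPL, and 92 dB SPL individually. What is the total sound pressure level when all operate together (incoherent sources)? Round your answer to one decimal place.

92.2 dB SPL

Incoherent sources combine by intensity addition: L_total = 10·log₁₀(Σ 10^(L_i/10)).
Σ 10^(L/10) = 10^(70/10) + 10^(78/10) + 10^(92/10) = 1.658e+09.
L_total = 10·log₁₀(1.658e+09) = 92.20 dB SPL.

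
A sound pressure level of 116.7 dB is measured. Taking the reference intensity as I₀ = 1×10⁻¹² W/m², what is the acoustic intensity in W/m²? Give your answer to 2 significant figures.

I/I₀ = 10^(116.7/10) = 4.677e+11, so I = 4.677e+11 × 10⁻¹² W/m².

0.47 W/m²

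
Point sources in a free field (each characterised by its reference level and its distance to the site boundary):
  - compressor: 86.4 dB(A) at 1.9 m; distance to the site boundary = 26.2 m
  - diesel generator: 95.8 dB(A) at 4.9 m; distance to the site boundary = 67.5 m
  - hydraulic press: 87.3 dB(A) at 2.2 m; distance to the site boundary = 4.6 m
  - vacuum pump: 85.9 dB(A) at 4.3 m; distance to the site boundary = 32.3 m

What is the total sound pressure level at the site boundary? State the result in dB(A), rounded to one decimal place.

81.8 dB(A)

Apply inverse-square spreading to bring every level to the receiver, then sum 10^(L/10).
compressor: 86.4 − 20·log₁₀(26.2/1.9) = 86.4 − 22.79 = 63.61 dB(A).
diesel generator: 95.8 − 20·log₁₀(67.5/4.9) = 95.8 − 22.78 = 73.02 dB(A).
hydraulic press: 87.3 − 20·log₁₀(4.6/2.2) = 87.3 − 6.41 = 80.89 dB(A).
vacuum pump: 85.9 − 20·log₁₀(32.3/4.3) = 85.9 − 17.51 = 68.39 dB(A).
Σ 10^(L/10) = 1.521e+08 → L_total = 10·log₁₀(1.521e+08) = 81.82 dB(A).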